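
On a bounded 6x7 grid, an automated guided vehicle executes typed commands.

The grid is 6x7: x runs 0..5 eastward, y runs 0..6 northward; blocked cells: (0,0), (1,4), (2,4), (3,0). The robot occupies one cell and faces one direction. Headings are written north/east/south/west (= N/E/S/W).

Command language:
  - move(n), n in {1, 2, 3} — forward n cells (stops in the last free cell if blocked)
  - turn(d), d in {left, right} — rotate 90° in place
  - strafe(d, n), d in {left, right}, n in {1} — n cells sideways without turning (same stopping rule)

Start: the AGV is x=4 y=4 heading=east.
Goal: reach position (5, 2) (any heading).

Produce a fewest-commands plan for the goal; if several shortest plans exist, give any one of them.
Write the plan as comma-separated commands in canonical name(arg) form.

initial: x=4 y=4 heading=east
step 1 (move(2)): x=5 y=4 heading=east
step 2 (strafe(right, 1)): x=5 y=3 heading=east
step 3 (strafe(right, 1)): x=5 y=2 heading=east
no 2-step plan works, so 3 is optimal.

move(2), strafe(right, 1), strafe(right, 1)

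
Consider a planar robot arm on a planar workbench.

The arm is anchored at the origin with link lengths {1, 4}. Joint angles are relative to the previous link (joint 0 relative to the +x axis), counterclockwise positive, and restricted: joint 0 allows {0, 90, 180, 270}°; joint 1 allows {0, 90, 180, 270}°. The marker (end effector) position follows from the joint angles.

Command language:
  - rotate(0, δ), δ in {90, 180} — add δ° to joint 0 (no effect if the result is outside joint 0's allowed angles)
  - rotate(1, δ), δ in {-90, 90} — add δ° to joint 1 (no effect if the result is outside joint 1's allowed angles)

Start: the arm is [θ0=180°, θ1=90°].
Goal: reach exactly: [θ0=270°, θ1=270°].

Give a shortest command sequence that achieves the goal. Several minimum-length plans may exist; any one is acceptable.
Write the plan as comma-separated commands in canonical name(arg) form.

rotate(1, -90), rotate(1, -90), rotate(0, 90)

start: [θ0=180°, θ1=90°]
step 1 (rotate(1, -90)): [θ0=180°, θ1=0°]
step 2 (rotate(1, -90)): [θ0=180°, θ1=270°]
step 3 (rotate(0, 90)): [θ0=270°, θ1=270°]
minimal: 3 command(s), checked below 3.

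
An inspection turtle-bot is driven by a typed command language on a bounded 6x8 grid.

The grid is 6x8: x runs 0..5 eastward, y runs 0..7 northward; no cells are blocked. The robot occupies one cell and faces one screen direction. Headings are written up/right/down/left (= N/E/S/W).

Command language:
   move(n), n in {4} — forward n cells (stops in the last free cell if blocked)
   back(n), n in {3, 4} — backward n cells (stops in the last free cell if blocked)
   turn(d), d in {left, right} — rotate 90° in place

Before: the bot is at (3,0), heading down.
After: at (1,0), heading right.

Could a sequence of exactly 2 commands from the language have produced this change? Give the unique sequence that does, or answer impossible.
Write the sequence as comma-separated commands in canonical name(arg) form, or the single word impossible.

all 25 sequences checked — none match.

impossible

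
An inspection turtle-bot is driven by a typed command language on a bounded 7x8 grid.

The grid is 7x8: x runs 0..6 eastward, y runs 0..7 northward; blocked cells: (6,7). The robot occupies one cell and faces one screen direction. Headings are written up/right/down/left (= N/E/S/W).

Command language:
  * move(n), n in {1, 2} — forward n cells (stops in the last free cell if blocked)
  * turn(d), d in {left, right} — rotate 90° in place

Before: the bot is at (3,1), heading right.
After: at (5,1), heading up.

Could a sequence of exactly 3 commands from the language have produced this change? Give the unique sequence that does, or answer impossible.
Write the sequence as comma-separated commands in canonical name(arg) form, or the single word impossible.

move(1), move(1), turn(left)

key: cell and facing (now N) both changed — the 3 commands mix motion and turning
start: at (3,1), heading right
[1] after move(1): at (4,1), heading right
[2] after move(1): at (5,1), heading right
[3] after turn(left): at (5,1), heading up
no rival 3-sequence matches.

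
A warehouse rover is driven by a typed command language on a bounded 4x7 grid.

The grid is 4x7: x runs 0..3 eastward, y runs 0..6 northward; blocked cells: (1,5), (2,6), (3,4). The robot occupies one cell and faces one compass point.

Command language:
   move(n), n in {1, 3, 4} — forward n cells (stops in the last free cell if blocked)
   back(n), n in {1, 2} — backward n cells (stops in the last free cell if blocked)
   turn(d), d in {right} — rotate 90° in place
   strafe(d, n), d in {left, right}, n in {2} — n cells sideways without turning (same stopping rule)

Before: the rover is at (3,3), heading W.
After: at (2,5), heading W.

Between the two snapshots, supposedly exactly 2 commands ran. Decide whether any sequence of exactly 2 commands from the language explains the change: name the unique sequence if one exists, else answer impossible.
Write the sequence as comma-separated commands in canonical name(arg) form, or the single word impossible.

key: running strafe(right, 2) before move(1) would end elsewhere — order is forced
t0: at (3,3), heading W
[1] after move(1): at (2,3), heading W
[2] after strafe(right, 2): at (2,5), heading W
no rival 2-sequence matches.

move(1), strafe(right, 2)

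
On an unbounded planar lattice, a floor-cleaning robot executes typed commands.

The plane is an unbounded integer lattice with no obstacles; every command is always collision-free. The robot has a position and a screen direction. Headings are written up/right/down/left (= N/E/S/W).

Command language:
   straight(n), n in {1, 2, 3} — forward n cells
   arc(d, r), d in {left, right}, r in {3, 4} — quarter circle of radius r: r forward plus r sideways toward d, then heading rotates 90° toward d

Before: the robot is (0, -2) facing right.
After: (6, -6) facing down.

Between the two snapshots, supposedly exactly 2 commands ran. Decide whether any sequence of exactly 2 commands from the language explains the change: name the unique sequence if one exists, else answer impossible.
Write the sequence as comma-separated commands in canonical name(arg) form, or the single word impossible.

key: position moved to (6,-6) AND the heading swung to S — translation plus rotation needed
start: (0, -2) facing right
step 1 (straight(2)): (2, -2) facing right
step 2 (arc(right, 4)): (6, -6) facing down
no other 2-command option fits: unique.

straight(2), arc(right, 4)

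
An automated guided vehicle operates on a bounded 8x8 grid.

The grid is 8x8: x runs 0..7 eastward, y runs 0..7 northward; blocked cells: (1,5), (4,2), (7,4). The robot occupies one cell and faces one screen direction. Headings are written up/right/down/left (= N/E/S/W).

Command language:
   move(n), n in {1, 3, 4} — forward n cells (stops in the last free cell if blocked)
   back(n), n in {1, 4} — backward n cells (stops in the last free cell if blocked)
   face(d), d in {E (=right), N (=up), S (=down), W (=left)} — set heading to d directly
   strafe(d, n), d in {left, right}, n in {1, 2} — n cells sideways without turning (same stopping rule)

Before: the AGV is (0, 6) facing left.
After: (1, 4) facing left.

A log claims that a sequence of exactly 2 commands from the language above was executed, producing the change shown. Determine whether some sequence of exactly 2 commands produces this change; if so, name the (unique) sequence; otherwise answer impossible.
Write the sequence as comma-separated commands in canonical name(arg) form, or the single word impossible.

strafe(left, 2), back(1)

key: running back(1) before strafe(left, 2) would end elsewhere — order is forced
t0: (0, 6) facing left
step 1 (strafe(left, 2)): (0, 4) facing left
step 2 (back(1)): (1, 4) facing left
no rival 2-sequence matches.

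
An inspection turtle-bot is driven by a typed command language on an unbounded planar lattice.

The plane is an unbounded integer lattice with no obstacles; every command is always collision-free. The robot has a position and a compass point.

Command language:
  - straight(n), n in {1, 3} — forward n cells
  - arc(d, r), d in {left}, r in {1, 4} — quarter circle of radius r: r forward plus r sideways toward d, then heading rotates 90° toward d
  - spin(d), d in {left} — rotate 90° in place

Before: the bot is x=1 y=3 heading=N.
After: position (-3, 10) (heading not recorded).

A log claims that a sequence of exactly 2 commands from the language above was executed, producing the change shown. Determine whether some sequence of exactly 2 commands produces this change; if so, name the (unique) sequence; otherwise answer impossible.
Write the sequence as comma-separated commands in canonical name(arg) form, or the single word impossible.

key: order matters: swapping straight(3) and arc(left, 4) lands elsewhere
from: x=1 y=3 heading=N
step 1 (straight(3)): x=1 y=6 heading=N
step 2 (arc(left, 4)): x=-3 y=10 heading=W
all 25 alternatives checked — unique.

straight(3), arc(left, 4)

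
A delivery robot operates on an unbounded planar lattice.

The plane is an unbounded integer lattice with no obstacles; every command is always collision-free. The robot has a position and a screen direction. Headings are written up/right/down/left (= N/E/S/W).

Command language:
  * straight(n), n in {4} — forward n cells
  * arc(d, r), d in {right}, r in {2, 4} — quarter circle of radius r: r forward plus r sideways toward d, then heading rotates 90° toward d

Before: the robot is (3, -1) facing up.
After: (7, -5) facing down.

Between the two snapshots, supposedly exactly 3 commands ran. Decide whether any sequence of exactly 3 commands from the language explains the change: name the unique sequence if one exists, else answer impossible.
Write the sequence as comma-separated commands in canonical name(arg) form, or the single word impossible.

arc(right, 2), arc(right, 2), straight(4)

key: running straight(4) before arc(right, 2) would end elsewhere — order is forced
begin: (3, -1) facing up
1. arc(right, 2) → (5, 1) facing right
2. arc(right, 2) → (7, -1) facing down
3. straight(4) → (7, -5) facing down
no rival 3-sequence matches.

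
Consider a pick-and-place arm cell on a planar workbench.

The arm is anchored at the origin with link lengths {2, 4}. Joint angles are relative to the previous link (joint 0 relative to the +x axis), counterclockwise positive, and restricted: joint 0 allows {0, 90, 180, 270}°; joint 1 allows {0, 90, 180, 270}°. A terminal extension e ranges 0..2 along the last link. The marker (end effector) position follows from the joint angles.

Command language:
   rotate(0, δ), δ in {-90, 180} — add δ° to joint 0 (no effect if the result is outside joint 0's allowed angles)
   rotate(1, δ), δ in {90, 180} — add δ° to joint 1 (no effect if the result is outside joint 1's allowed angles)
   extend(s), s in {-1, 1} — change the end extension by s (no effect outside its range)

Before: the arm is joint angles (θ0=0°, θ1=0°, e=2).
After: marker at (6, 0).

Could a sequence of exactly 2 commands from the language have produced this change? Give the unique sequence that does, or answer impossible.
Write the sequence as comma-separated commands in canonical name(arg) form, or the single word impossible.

extend(-1), extend(-1)

begin: joint angles (θ0=0°, θ1=0°, e=2)
1. extend(-1) → joint angles (θ0=0°, θ1=0°, e=1)
2. extend(-1) → joint angles (θ0=0°, θ1=0°, e=0)
no rival 2-sequence matches.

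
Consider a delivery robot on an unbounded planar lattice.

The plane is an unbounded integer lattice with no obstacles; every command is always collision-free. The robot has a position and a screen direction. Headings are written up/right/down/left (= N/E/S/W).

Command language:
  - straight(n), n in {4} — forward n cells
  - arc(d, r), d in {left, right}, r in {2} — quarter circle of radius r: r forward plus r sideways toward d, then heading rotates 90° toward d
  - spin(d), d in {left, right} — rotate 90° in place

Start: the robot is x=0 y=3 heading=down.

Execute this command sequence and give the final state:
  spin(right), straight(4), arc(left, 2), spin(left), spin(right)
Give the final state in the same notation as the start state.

x=-6 y=1 heading=down

begin: x=0 y=3 heading=down
t=1 spin(right) ⇒ x=0 y=3 heading=left
t=2 straight(4) ⇒ x=-4 y=3 heading=left
t=3 arc(left, 2) ⇒ x=-6 y=1 heading=down
t=4 spin(left) ⇒ x=-6 y=1 heading=right
t=5 spin(right) ⇒ x=-6 y=1 heading=down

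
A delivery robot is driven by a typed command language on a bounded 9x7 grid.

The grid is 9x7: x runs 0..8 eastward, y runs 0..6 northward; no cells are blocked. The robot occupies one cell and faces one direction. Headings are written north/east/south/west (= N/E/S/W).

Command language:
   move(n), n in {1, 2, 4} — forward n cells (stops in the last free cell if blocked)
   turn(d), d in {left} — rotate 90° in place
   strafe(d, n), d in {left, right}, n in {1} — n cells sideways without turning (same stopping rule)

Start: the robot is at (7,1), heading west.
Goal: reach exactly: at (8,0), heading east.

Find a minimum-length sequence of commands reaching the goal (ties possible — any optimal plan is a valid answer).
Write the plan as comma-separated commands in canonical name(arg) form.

start: at (7,1), heading west
step 1 (strafe(left, 1)): at (7,0), heading west
step 2 (turn(left)): at (7,0), heading south
step 3 (strafe(left, 1)): at (8,0), heading south
step 4 (turn(left)): at (8,0), heading east
shorter routes all fall short; 4 is best.

strafe(left, 1), turn(left), strafe(left, 1), turn(left)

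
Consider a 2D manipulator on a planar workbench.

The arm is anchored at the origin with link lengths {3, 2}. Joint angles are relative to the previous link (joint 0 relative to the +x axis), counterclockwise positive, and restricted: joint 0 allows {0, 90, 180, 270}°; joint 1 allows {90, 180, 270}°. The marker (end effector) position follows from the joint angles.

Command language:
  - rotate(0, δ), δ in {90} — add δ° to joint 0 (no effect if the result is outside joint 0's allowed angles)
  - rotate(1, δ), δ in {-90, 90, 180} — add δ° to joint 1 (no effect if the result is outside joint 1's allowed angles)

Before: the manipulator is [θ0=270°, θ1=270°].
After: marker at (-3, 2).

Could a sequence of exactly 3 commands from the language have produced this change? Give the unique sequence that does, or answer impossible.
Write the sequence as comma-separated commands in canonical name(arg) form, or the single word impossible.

rotate(0, 90), rotate(0, 90), rotate(0, 90)

start: [θ0=270°, θ1=270°]
1. rotate(0, 90) → [θ0=0°, θ1=270°]
2. rotate(0, 90) → [θ0=90°, θ1=270°]
3. rotate(0, 90) → [θ0=180°, θ1=270°]
uniquely the one of 64 3-step routes that fits.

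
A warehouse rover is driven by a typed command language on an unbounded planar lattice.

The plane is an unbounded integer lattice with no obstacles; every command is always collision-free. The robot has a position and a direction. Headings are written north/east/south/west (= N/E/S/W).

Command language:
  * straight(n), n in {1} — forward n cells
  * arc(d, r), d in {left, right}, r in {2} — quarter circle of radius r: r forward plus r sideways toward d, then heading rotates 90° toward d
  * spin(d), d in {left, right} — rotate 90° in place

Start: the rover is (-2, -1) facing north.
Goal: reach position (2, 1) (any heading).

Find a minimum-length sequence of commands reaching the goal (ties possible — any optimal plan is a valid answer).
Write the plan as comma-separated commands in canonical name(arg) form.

arc(right, 2), straight(1), straight(1)

start: (-2, -1) facing north
step 1 (arc(right, 2)): (0, 1) facing east
step 2 (straight(1)): (1, 1) facing east
step 3 (straight(1)): (2, 1) facing east
nothing shorter than 3 reaches the goal.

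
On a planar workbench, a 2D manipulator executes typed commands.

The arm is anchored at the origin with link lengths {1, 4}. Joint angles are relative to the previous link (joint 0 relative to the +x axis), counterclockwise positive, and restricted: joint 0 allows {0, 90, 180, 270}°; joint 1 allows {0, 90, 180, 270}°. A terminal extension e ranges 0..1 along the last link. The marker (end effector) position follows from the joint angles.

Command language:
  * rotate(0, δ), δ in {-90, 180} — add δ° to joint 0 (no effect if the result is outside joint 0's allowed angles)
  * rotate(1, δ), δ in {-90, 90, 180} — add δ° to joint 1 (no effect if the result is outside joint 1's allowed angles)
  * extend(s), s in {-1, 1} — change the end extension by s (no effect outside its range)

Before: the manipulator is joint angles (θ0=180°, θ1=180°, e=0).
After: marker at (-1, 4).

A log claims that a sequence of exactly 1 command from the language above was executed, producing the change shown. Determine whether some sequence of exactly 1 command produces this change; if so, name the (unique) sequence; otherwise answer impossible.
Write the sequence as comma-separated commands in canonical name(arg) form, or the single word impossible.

rotate(1, 90)

start: joint angles (θ0=180°, θ1=180°, e=0)
step 1 (rotate(1, 90)): joint angles (θ0=180°, θ1=270°, e=0)
uniquely the one of 7 1-step routes that fits.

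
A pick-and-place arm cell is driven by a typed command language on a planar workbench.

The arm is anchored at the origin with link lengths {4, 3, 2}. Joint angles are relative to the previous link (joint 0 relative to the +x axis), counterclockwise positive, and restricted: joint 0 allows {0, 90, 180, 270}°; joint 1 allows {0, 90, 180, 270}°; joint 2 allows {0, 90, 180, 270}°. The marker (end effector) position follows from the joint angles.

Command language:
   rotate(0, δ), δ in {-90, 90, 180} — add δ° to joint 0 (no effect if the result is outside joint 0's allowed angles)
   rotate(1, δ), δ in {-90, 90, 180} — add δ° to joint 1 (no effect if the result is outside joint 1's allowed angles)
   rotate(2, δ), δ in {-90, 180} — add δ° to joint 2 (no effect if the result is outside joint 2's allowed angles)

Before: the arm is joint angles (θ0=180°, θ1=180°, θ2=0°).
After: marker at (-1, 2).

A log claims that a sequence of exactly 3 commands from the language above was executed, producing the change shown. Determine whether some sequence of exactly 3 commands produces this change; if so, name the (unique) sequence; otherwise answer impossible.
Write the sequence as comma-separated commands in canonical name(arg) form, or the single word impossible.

from: joint angles (θ0=180°, θ1=180°, θ2=0°)
step 1 (rotate(2, -90)): joint angles (θ0=180°, θ1=180°, θ2=270°)
step 2 (rotate(2, -90)): joint angles (θ0=180°, θ1=180°, θ2=180°)
step 3 (rotate(2, -90)): joint angles (θ0=180°, θ1=180°, θ2=90°)
all 512 alternatives checked — unique.

rotate(2, -90), rotate(2, -90), rotate(2, -90)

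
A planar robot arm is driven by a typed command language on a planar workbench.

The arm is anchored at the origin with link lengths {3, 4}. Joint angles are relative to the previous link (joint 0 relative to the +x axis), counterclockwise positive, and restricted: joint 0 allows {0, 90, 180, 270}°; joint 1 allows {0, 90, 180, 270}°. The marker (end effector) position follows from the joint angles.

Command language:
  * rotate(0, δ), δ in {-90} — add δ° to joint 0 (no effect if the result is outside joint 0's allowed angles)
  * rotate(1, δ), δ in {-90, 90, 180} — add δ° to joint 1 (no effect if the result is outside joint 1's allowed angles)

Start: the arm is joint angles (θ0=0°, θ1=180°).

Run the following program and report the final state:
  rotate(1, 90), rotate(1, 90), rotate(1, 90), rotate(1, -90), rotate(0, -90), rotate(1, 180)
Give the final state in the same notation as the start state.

joint angles (θ0=270°, θ1=180°)

begin: joint angles (θ0=0°, θ1=180°)
step 1 (rotate(1, 90)): joint angles (θ0=0°, θ1=270°)
step 2 (rotate(1, 90)): joint angles (θ0=0°, θ1=0°)
step 3 (rotate(1, 90)): joint angles (θ0=0°, θ1=90°)
step 4 (rotate(1, -90)): joint angles (θ0=0°, θ1=0°)
step 5 (rotate(0, -90)): joint angles (θ0=270°, θ1=0°)
step 6 (rotate(1, 180)): joint angles (θ0=270°, θ1=180°)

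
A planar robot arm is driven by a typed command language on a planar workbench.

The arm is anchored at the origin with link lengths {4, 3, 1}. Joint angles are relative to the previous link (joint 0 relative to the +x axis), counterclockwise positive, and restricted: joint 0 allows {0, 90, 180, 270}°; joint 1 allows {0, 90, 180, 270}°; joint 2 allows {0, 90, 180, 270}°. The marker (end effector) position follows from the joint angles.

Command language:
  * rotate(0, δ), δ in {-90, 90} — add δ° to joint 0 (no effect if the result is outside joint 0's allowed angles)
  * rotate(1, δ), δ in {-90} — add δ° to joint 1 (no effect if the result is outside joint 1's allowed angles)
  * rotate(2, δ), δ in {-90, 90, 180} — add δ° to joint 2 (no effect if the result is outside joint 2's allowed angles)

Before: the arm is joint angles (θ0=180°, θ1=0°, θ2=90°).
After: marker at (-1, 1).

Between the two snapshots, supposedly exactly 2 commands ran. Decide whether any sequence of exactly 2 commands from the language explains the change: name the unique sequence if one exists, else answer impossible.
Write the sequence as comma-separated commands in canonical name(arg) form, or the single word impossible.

from: joint angles (θ0=180°, θ1=0°, θ2=90°)
t=1 rotate(1, -90) ⇒ joint angles (θ0=180°, θ1=270°, θ2=90°)
t=2 rotate(1, -90) ⇒ joint angles (θ0=180°, θ1=180°, θ2=90°)
no other 2-command option fits: unique.

rotate(1, -90), rotate(1, -90)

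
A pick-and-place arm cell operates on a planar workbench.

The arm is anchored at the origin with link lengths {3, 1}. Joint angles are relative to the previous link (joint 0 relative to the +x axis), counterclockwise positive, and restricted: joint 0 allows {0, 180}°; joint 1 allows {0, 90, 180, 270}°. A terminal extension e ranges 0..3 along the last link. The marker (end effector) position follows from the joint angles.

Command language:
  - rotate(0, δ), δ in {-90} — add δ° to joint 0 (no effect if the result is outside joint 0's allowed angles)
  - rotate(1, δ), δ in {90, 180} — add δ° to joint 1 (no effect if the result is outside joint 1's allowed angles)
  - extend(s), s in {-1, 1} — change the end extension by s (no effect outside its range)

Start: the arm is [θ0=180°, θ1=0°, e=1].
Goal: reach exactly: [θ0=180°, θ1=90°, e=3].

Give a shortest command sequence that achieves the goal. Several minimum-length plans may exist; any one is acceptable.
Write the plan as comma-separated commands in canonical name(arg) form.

extend(1), extend(1), rotate(1, 90)

initial: [θ0=180°, θ1=0°, e=1]
1. extend(1) → [θ0=180°, θ1=0°, e=2]
2. extend(1) → [θ0=180°, θ1=0°, e=3]
3. rotate(1, 90) → [θ0=180°, θ1=90°, e=3]
minimal: 3 command(s), checked below 3.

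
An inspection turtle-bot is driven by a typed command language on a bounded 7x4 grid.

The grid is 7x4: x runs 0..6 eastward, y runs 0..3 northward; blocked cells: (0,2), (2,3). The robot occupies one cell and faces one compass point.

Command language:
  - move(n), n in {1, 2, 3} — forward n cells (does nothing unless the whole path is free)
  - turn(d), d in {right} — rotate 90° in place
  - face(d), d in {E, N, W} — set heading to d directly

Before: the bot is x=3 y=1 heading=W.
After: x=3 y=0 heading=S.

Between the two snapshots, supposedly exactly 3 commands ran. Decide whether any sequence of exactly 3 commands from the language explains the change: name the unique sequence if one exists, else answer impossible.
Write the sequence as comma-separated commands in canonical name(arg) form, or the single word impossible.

face(E), turn(right), move(1)

key: cell and facing (now S) both changed — the 3 commands mix motion and turning
start: x=3 y=1 heading=W
t=1 face(E) ⇒ x=3 y=1 heading=E
t=2 turn(right) ⇒ x=3 y=1 heading=S
t=3 move(1) ⇒ x=3 y=0 heading=S
uniquely the one of 343 3-step routes that fits.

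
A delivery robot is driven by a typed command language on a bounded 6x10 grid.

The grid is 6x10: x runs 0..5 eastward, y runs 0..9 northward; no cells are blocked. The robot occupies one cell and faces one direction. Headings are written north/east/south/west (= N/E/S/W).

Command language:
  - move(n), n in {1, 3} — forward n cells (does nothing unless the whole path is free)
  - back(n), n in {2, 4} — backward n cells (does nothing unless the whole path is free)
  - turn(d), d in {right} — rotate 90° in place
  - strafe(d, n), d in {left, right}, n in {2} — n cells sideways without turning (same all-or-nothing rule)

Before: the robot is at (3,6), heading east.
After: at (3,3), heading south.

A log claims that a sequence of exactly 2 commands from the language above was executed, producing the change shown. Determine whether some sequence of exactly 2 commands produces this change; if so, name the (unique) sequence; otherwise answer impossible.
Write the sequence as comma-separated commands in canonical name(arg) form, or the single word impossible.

key: position moved to (3,3) AND the heading swung to S — translation plus rotation needed
start: at (3,6), heading east
1. turn(right) → at (3,6), heading south
2. move(3) → at (3,3), heading south
all 49 alternatives checked — unique.

turn(right), move(3)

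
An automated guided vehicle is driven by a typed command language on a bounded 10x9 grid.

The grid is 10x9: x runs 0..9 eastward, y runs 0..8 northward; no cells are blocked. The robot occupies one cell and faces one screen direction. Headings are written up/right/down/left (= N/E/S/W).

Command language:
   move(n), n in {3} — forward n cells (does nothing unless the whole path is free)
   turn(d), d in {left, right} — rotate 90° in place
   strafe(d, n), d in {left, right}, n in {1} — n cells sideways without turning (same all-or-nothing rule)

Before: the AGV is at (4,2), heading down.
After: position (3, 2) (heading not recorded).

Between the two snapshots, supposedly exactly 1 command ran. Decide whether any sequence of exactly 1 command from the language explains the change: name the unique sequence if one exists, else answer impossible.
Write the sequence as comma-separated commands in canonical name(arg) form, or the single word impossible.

strafe(right, 1)

begin: at (4,2), heading down
1. strafe(right, 1) → at (3,2), heading down
no other 1-command option fits: unique.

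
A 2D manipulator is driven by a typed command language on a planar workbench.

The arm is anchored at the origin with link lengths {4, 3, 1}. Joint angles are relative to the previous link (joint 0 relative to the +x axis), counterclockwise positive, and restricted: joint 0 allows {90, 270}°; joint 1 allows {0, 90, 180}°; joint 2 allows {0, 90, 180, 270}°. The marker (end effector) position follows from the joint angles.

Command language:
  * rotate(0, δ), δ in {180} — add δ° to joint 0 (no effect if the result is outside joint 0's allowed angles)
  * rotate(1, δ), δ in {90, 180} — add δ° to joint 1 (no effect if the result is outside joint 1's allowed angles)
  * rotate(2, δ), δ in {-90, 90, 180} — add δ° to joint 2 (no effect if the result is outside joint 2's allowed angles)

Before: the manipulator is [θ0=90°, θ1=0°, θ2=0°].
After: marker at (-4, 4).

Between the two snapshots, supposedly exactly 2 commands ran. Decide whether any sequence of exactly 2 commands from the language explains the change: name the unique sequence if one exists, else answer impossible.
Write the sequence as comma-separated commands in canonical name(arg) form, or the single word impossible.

key: running rotate(1, 180) before rotate(1, 90) would end elsewhere — order is forced
initial: [θ0=90°, θ1=0°, θ2=0°]
t=1 rotate(1, 90) ⇒ [θ0=90°, θ1=90°, θ2=0°]
t=2 rotate(1, 180) ⇒ [θ0=90°, θ1=90°, θ2=0°]
all 36 alternatives checked — unique.

rotate(1, 90), rotate(1, 180)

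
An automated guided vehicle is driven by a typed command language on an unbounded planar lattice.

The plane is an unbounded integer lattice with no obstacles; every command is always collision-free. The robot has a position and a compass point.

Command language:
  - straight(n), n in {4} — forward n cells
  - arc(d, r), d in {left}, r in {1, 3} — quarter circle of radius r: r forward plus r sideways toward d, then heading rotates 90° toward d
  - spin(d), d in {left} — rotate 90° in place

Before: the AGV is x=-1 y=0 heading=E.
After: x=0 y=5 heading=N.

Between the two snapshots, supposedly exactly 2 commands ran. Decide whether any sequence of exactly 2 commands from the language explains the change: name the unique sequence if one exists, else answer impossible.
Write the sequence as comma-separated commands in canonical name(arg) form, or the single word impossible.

arc(left, 1), straight(4)

key: position moved to (0,5) AND the heading swung to N — translation plus rotation needed
initial: x=-1 y=0 heading=E
[1] after arc(left, 1): x=0 y=1 heading=N
[2] after straight(4): x=0 y=5 heading=N
no other 2-command option fits: unique.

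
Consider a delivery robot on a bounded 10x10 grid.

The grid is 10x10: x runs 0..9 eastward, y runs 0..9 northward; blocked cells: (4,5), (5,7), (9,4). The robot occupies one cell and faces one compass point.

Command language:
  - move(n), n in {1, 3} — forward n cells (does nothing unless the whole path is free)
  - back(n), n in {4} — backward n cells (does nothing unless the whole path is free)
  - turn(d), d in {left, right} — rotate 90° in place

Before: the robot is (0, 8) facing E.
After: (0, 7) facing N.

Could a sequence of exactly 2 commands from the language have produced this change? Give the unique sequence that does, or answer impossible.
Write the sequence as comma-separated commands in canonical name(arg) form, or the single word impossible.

all 25 sequences checked — none match.

impossible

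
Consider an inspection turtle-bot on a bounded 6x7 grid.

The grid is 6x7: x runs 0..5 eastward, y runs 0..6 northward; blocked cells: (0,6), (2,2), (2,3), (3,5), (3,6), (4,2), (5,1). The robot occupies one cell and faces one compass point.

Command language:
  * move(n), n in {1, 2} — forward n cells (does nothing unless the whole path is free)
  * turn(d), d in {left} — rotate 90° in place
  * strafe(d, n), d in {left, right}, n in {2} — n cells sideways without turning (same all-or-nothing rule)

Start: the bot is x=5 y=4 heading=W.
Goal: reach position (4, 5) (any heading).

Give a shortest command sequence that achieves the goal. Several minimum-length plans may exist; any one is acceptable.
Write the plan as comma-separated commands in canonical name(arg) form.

initial: x=5 y=4 heading=W
step 1 (strafe(right, 2)): x=5 y=6 heading=W
step 2 (move(1)): x=4 y=6 heading=W
step 3 (turn(left)): x=4 y=6 heading=S
step 4 (move(1)): x=4 y=5 heading=S
minimal: 4 command(s), checked below 4.

strafe(right, 2), move(1), turn(left), move(1)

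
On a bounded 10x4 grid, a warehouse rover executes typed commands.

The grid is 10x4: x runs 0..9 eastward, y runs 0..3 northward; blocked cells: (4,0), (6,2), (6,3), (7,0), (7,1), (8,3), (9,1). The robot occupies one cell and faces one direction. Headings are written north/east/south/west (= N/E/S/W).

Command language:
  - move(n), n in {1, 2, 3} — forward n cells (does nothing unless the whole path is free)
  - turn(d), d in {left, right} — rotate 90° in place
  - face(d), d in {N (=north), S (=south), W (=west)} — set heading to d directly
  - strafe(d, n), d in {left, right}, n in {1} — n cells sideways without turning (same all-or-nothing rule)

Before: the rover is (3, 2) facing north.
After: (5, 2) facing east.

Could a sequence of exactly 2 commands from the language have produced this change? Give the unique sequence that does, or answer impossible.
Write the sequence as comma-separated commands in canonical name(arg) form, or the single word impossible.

key: running move(2) before turn(right) would end elsewhere — order is forced
start: (3, 2) facing north
1. turn(right) → (3, 2) facing east
2. move(2) → (5, 2) facing east
no other 2-command option fits: unique.

turn(right), move(2)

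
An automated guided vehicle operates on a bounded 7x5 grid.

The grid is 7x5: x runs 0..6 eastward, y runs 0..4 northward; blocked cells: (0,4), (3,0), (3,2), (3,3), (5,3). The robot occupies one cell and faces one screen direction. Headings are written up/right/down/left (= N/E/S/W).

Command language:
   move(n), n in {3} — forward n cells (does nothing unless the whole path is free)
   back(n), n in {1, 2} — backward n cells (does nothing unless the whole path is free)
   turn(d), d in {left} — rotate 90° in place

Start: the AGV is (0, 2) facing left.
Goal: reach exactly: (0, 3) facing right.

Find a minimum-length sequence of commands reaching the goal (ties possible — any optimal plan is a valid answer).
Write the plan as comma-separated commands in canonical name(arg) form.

initial: (0, 2) facing left
step 1 (turn(left)): (0, 2) facing down
step 2 (back(1)): (0, 3) facing down
step 3 (turn(left)): (0, 3) facing right
shorter routes all fall short; 3 is best.

turn(left), back(1), turn(left)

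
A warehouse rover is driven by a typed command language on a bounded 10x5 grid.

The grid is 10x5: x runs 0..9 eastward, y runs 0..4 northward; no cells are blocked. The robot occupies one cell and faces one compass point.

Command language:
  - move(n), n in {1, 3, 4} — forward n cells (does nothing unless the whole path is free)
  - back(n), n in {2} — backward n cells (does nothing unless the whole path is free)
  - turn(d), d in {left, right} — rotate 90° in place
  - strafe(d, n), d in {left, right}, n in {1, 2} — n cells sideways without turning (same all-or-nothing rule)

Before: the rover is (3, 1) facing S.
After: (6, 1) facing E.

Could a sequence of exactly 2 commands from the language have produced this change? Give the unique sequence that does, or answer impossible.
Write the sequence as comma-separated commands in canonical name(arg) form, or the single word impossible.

turn(left), move(3)

key: cell and facing (now E) both changed — the 2 commands mix motion and turning
initial: (3, 1) facing S
1. turn(left) → (3, 1) facing E
2. move(3) → (6, 1) facing E
no rival 2-sequence matches.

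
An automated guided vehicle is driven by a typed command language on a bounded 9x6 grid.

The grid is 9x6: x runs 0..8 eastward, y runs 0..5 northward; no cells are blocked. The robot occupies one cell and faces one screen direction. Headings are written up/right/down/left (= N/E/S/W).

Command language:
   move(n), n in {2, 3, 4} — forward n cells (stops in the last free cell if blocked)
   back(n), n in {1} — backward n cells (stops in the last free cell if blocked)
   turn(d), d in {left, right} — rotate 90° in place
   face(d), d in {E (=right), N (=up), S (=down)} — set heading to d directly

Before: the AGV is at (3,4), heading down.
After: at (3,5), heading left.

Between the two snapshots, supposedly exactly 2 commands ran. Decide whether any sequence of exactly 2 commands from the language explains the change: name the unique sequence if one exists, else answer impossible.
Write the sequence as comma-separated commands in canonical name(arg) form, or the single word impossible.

back(1), turn(right)

key: order matters: swapping back(1) and turn(right) lands elsewhere
from: at (3,4), heading down
step 1 (back(1)): at (3,5), heading down
step 2 (turn(right)): at (3,5), heading left
uniquely the one of 81 2-step routes that fits.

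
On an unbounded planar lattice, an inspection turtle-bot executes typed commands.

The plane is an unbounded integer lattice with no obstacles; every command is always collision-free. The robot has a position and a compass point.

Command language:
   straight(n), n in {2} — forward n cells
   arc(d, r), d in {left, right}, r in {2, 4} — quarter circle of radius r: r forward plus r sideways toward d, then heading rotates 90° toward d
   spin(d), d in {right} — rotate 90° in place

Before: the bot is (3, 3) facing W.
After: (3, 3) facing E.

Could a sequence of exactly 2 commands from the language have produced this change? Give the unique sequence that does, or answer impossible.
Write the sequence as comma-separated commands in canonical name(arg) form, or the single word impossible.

spin(right), spin(right)

key: parked at (3,3) the whole time — nothing moves the robot
t0: (3, 3) facing W
[1] after spin(right): (3, 3) facing N
[2] after spin(right): (3, 3) facing E
all 36 alternatives checked — unique.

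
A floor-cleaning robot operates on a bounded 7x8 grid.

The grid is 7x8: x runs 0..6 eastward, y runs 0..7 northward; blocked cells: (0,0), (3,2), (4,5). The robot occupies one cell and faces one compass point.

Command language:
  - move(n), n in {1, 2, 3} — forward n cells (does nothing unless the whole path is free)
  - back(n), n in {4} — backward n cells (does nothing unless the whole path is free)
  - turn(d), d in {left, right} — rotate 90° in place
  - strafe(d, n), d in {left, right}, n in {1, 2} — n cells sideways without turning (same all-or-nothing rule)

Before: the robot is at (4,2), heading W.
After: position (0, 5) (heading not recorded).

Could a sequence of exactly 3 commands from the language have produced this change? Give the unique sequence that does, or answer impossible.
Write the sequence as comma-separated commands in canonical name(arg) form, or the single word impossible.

no 3-step route produces this change.

impossible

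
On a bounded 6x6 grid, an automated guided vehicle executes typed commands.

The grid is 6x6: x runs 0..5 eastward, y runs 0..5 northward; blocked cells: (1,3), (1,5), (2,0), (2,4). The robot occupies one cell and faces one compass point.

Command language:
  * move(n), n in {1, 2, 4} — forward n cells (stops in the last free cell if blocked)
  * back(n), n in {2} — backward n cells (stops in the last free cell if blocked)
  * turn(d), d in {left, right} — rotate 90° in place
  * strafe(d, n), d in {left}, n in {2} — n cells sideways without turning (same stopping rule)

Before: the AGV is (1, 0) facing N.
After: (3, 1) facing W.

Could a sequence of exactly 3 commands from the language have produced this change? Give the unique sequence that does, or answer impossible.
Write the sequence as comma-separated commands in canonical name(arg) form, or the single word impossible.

key: position moved to (3,1) AND the heading swung to W — translation plus rotation needed
from: (1, 0) facing N
1. move(1) → (1, 1) facing N
2. turn(left) → (1, 1) facing W
3. back(2) → (3, 1) facing W
no other 3-command option fits: unique.

move(1), turn(left), back(2)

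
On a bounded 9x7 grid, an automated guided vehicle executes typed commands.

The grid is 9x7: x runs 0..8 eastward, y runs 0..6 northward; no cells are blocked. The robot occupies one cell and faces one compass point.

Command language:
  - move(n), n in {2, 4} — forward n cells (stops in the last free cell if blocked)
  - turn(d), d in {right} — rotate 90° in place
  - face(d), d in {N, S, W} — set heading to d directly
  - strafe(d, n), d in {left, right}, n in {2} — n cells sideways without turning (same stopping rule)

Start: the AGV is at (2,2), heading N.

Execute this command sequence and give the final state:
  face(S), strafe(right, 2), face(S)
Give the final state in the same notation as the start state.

t0: at (2,2), heading N
1. face(S) → at (2,2), heading S
2. strafe(right, 2) → at (0,2), heading S
3. face(S) → at (0,2), heading S

at (0,2), heading S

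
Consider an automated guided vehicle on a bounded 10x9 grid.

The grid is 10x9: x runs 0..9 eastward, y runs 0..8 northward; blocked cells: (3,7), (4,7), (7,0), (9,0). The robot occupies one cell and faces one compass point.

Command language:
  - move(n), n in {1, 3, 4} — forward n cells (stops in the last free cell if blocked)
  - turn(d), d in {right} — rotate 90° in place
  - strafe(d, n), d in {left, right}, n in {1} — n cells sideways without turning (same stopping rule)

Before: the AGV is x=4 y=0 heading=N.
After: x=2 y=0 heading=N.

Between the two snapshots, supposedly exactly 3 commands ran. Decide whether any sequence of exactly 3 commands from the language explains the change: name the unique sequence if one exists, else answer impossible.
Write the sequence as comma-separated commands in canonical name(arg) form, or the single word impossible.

impossible

every 3-command combo misses the target.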